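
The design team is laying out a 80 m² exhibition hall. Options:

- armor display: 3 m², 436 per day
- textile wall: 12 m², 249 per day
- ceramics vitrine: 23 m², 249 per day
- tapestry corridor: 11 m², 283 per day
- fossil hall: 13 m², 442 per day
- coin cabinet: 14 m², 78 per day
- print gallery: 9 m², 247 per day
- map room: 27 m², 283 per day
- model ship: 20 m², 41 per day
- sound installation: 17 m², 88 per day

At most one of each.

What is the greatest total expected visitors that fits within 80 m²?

1940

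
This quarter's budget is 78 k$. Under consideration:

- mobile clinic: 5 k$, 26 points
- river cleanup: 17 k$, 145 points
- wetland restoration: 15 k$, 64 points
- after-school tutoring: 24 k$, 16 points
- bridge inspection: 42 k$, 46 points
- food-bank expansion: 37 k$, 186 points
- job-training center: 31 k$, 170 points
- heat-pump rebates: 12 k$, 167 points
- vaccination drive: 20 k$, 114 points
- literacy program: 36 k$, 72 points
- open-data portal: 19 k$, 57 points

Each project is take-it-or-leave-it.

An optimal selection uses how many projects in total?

Optimal total is 546.
river cleanup + wetland restoration + job-training center + heat-pump rebates hits 546 at 75 k$.
All optima have 4 projects.

4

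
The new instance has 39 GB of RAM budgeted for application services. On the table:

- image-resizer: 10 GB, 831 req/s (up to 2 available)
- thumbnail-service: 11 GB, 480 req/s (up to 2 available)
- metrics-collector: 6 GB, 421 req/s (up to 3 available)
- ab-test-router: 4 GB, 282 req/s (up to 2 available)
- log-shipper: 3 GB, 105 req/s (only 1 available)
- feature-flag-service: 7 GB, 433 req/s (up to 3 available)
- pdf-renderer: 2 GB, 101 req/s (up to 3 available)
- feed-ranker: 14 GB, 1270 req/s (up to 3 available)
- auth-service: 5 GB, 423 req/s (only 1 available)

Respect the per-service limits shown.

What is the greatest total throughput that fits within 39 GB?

Greedy by ratio would take ab-test-router + pdf-renderer + 2×feed-ranker + auth-service: 39 GB used, total 3346.
Dropping ab-test-router and pdf-renderer frees 6 GB; slotting in metrics-collector (6 GB) lifts the total to 3384 at 39 GB.

3384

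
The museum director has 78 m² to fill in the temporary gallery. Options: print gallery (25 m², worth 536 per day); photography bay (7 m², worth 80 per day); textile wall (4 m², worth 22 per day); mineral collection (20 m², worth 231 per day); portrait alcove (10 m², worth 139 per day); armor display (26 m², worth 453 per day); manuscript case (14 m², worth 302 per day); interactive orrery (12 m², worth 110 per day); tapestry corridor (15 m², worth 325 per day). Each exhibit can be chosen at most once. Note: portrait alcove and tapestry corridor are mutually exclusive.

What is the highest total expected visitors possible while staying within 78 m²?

1430

Taking print gallery + portrait alcove + armor display + manuscript case: 75 m² used, 1430 in expected visitors.
Next best is print gallery + armor display + interactive orrery + tapestry corridor at 1424 (78 m²) — short by 6.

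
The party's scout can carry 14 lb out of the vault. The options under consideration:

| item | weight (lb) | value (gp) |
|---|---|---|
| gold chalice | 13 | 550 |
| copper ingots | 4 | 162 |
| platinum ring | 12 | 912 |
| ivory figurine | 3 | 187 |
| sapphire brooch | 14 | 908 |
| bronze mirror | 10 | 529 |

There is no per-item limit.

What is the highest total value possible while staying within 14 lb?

Taking platinum ring: 12 lb used, 912 in value.

912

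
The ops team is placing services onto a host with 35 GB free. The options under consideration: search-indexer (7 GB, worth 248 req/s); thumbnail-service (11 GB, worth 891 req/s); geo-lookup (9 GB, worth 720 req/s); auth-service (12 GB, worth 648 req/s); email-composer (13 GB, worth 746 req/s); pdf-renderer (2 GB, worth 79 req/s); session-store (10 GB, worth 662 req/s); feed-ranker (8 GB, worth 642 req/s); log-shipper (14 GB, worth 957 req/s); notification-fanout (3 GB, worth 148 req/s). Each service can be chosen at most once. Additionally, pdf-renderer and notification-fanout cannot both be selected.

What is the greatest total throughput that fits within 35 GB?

2569

Best packing: thumbnail-service + pdf-renderer + feed-ranker + log-shipper — 35 GB, 2569 total.
The closest alternative, thumbnail-service + geo-lookup + log-shipper, reaches only 2568.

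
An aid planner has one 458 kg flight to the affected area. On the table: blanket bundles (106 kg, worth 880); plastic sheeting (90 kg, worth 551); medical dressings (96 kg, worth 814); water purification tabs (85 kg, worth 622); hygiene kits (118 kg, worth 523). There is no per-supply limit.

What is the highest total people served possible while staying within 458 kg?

A density-first pass picks 4×medical dressings — 3256 at 384 kg.
Replace medical dressings with 2×water purification tabs: the trade gains 430 net, giving 3686 at 458 kg.
Nothing else within 458 kg beats 3686.

3686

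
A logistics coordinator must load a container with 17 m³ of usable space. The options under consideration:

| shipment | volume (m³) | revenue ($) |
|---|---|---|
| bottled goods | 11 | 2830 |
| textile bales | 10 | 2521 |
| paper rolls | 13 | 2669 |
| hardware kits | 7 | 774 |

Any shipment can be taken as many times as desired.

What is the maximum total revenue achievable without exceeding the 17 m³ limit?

Ranking by ratio (revenue/m³): bottled goods 257.27, textile bales 252.10, paper rolls 205.31.
Filling by ratio: bottled goods for 2830, with 6 m³ left unused.
Replace bottled goods with textile bales + hardware kits: the trade gains 465 net, giving 3295 at 17 m³.
Nothing else within 17 m³ beats 3295.

3295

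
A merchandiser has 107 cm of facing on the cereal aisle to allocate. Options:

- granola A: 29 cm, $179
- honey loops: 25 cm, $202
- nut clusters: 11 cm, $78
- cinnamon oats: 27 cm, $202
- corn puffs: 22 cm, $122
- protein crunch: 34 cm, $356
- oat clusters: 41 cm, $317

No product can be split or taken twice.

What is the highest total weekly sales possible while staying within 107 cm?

Best packing: honey loops + protein crunch + oat clusters — 100 cm, 875 total.
No other feasible combination exceeds 875.

875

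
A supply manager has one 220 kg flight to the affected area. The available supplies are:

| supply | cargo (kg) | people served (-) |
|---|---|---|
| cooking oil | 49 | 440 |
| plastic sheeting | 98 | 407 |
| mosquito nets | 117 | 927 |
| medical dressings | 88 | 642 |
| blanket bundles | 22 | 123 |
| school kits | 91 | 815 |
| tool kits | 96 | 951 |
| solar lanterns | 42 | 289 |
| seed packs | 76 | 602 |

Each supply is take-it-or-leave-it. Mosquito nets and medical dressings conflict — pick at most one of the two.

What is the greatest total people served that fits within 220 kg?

1889

Filling by ratio: cooking oil + blanket bundles + tool kits + solar lanterns for 1803, with 11 kg left unused.
The 91 kg tied up in cooking oil and solar lanterns is better spent on school kits — total rises to 1889 (209 kg).
No other feasible combination exceeds 1889.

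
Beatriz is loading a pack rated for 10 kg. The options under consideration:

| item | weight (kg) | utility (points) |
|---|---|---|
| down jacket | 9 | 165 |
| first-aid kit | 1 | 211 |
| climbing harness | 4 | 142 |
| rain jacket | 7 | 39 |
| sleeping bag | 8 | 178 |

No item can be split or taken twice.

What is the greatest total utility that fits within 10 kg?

389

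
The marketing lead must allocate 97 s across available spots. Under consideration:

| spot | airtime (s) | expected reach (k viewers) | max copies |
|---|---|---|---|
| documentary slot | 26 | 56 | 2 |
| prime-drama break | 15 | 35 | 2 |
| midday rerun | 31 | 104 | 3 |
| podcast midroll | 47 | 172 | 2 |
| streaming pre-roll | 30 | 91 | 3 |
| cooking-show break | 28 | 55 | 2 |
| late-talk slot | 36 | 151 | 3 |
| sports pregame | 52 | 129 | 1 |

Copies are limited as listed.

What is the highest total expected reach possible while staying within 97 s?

346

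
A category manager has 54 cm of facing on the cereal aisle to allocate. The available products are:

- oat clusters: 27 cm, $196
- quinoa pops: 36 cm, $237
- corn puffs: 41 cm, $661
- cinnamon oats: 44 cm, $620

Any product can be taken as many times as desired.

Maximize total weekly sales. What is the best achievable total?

Best packing: corn puffs — 41 cm, 661 total.
The spare 13 cm is too small for any remaining product, and no exchange beats 661.

661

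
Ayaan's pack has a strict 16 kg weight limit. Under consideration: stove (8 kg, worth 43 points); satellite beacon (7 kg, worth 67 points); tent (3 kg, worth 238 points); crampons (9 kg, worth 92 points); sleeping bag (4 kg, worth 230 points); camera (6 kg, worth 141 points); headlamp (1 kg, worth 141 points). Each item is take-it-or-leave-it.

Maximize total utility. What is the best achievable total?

750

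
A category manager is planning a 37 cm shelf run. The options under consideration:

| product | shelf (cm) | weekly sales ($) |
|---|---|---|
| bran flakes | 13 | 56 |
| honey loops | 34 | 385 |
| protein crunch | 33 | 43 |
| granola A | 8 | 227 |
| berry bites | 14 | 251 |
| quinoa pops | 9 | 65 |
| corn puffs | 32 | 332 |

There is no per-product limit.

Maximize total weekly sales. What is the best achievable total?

The ratio ordering already packs tightly: 4×granola A, 32 cm, 908.
Every other selection either busts 37 cm or fails to beat 908.

908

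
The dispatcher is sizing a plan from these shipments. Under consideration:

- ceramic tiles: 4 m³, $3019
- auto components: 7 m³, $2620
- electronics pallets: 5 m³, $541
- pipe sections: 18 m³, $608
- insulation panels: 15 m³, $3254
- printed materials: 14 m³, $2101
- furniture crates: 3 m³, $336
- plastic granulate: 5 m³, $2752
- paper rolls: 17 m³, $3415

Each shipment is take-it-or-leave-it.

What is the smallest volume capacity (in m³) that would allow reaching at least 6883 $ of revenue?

16

Need the lightest bundle worth ≥ 6883.
ceramic tiles + auto components + plastic granulate reaches 8391 using 16 m³.
Any bundle with less than 16 m³ falls short of 6883.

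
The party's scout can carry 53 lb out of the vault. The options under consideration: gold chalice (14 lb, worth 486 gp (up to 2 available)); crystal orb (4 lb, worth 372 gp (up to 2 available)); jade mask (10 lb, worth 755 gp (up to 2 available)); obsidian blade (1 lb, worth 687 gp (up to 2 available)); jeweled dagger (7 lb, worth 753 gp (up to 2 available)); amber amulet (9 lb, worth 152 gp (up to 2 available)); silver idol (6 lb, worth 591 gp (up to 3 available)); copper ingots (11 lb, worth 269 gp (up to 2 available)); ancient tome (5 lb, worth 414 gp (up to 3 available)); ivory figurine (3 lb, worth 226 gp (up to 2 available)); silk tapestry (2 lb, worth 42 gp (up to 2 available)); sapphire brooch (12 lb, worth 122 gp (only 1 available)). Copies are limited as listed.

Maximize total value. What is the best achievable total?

6267

Filling by ratio: 2×crystal orb + 2×obsidian blade + 2×jeweled dagger + 3×silver idol + 2×ancient tome for 6225, with 1 lb left unused.
The 4 lb tied up in crystal orb is better spent on ancient tome — total rises to 6267 (53 lb).
That's the maximum — no swap from here does better than 6267.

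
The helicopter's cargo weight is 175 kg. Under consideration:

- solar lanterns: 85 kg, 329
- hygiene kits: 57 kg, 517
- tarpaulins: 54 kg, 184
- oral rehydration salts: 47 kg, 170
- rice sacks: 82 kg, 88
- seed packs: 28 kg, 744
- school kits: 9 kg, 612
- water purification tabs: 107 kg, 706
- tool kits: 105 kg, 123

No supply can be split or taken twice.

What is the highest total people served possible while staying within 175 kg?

2062

By people served per kg: school kits 68.00, seed packs 26.57, hygiene kits 9.07, water purification tabs 6.60 lead.
A density-first pass picks hygiene kits + oral rehydration salts + seed packs + school kits — 2043 at 141 kg.
The 104 kg tied up in hygiene kits and oral rehydration salts is better spent on water purification tabs — total rises to 2062 (144 kg).
Every other selection either busts 175 kg or fails to beat 2062.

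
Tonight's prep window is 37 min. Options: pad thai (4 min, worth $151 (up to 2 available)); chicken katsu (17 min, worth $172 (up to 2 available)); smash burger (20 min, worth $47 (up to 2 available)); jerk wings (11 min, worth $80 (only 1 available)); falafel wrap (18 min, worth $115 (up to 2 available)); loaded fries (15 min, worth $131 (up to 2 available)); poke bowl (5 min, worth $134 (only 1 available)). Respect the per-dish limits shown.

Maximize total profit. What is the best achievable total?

Ranking by ratio (profit/min): pad thai 37.75, poke bowl 26.80, chicken katsu 10.12.
Best packing: 2×pad thai + chicken katsu + poke bowl — 30 min, 608 total.
No other feasible combination exceeds 608.

608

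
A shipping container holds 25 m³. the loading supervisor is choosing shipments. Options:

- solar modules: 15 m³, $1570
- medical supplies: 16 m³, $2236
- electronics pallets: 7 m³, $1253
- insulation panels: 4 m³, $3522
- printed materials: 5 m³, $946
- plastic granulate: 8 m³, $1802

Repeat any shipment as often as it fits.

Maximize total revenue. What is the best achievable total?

Taking 6×insulation panels: 24 m³ used, 21132 in revenue.
No other feasible combination exceeds 21132.

21132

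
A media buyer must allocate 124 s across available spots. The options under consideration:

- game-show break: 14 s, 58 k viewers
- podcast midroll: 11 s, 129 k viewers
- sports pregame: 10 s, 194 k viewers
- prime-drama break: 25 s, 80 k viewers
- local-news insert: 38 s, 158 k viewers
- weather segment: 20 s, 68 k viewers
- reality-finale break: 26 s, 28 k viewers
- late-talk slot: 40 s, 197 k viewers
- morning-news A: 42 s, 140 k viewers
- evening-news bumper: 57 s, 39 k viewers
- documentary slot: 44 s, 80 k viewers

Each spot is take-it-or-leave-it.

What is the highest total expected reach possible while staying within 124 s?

758

Taking the top-ratio spots first gives game-show break + podcast midroll + sports pregame + local-news insert + late-talk slot for 736 (113 s).
The 14 s tied up in game-show break is better spent on prime-drama break — total rises to 758 (124 s).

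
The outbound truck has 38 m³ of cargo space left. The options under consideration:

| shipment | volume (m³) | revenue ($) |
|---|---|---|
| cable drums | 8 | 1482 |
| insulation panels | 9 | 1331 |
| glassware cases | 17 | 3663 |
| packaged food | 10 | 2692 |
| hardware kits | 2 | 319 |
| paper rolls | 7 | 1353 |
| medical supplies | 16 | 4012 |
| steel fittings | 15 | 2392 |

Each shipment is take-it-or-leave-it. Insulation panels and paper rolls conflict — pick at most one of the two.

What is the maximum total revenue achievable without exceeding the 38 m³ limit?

Greedy by ratio would take packaged food + hardware kits + paper rolls + medical supplies: 35 m³ used, total 8376.
The 7 m³ tied up in paper rolls is better spent on cable drums — total rises to 8505 (36 m³).

8505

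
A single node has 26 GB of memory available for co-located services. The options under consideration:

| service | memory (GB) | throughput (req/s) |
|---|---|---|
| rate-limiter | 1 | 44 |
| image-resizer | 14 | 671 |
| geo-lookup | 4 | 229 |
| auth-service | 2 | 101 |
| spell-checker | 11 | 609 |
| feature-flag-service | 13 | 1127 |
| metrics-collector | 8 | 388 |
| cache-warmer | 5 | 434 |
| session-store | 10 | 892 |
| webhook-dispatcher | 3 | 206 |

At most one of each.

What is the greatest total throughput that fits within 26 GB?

A density-first pass picks rate-limiter + geo-lookup + auth-service + cache-warmer + session-store + webhook-dispatcher — 1906 at 25 GB.
But feature-flag-service + session-store + webhook-dispatcher fits in 26 GB and reaches 2225.

2225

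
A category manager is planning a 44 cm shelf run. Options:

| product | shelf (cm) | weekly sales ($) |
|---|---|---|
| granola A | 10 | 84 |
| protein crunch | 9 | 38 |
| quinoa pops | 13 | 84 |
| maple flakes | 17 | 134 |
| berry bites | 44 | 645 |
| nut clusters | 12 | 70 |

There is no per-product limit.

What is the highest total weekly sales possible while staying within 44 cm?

645

The ratio ordering already packs tightly: berry bites, 44 cm, 645.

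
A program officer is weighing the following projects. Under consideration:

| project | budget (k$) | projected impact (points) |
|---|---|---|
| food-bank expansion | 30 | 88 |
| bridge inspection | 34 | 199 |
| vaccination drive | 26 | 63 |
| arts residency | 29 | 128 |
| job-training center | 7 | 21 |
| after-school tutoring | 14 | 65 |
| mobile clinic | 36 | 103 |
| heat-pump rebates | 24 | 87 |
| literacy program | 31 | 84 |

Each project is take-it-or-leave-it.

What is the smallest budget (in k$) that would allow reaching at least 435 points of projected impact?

94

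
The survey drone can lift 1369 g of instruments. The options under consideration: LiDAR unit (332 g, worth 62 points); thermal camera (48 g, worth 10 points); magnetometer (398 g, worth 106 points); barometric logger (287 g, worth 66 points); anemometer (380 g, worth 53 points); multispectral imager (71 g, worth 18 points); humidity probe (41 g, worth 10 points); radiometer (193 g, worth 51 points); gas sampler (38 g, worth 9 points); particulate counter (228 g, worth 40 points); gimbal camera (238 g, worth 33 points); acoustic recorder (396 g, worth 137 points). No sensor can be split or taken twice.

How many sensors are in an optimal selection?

6

Optimal total is 380.
thermal camera + magnetometer + barometric logger + humidity probe + radiometer + acoustic recorder hits 380 at 1363 g.
Any selection reaching 380 contains exactly 6 sensors.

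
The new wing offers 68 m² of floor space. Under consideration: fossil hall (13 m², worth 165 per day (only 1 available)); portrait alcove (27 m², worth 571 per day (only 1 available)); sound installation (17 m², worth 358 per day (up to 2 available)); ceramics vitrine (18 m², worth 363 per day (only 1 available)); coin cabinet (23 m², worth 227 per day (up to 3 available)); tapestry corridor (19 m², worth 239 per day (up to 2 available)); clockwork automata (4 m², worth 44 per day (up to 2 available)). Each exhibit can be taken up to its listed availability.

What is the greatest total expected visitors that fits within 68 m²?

Density check — portrait alcove 21.15, sound installation 21.06, ceramics vitrine 20.17, fossil hall 12.69 are the best per m².
The ratio heuristic lands on portrait alcove + 2×sound installation + clockwork automata (1331) but leaves 3 m² idle.
Dropping sound installation frees 17 m²; slotting in ceramics vitrine (18 m²) lifts the total to 1336 at 66 m².

1336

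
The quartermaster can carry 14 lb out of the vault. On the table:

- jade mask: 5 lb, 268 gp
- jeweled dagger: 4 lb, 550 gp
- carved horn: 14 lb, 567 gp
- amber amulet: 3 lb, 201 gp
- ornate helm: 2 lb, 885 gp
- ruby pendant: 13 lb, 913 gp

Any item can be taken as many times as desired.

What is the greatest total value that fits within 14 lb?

6195

Taking 7×ornate helm: 14 lb used, 6195 in value.
No other feasible combination exceeds 6195.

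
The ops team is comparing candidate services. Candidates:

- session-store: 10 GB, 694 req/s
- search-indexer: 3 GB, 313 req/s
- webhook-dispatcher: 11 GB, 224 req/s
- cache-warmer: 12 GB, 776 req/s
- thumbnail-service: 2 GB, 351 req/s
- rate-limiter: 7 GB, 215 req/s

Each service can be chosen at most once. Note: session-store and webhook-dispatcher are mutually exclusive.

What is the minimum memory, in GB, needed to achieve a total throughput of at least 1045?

12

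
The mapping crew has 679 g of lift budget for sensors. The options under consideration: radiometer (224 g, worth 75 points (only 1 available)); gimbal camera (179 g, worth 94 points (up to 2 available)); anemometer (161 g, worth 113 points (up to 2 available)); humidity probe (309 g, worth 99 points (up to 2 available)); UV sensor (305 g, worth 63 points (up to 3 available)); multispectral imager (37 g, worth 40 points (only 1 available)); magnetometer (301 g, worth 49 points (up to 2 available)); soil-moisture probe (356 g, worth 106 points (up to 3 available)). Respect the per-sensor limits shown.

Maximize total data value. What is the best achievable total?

Ranking by ratio (data value/g): multispectral imager 1.08, anemometer 0.70, gimbal camera 0.53.
Filling by ratio: gimbal camera + 2×anemometer + multispectral imager for 360, with 141 g left unused.
Dropping gimbal camera frees 179 g; slotting in humidity probe (309 g) lifts the total to 365 at 668 g.

365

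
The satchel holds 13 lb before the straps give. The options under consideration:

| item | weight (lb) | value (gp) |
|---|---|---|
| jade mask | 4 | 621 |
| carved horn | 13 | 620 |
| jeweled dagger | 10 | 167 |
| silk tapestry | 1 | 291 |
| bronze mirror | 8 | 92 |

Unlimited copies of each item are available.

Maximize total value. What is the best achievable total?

Ranking by ratio (value/lb): silk tapestry 291.00, jade mask 155.25, carved horn 47.69.
Best packing: 13×silk tapestry — 13 lb, 3783 total.
Every other selection either busts 13 lb or fails to beat 3783.

3783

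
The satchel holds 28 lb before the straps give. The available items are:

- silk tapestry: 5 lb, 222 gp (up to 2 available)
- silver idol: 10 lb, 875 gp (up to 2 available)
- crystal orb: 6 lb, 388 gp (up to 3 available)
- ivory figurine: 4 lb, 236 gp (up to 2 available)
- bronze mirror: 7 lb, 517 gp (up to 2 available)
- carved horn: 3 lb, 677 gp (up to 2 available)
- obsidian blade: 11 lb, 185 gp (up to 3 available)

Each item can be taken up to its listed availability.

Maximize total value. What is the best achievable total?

3104

Taking 2×silver idol + 2×carved horn: 26 lb used, 3104 in value.
The spare 2 lb is too small for any remaining item, and no exchange beats 3104.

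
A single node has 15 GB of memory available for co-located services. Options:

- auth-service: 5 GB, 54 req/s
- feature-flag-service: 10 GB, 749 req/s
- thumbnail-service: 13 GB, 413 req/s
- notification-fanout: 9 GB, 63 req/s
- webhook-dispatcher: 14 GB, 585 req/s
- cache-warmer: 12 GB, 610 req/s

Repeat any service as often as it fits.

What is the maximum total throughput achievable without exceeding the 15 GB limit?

803

By throughput per GB: feature-flag-service 74.90, cache-warmer 50.83, webhook-dispatcher 41.79, thumbnail-service 31.77 lead.
Taking auth-service + feature-flag-service: 15 GB used, 803 in throughput.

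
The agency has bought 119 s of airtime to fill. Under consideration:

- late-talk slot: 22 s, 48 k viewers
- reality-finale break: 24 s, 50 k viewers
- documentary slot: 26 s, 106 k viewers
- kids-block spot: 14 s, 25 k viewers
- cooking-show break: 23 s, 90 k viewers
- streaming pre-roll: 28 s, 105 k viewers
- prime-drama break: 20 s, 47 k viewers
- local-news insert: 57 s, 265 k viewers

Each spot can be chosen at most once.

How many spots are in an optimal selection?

3

Optimal total is 476.
One optimal bundle: documentary slot + streaming pre-roll + local-news insert (111 s).
Any selection reaching 476 contains exactly 3 spots.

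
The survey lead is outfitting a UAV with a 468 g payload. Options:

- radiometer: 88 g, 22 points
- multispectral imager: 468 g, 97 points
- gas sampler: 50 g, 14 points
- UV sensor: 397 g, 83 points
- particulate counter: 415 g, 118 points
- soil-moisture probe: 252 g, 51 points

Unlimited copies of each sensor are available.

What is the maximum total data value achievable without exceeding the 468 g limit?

By data value per g: particulate counter 0.28, gas sampler 0.28, radiometer 0.25 lead.
Gas sampler + particulate counter uses 465 of the 468 g and totals 132.
Every other selection either busts 468 g or fails to beat 132.

132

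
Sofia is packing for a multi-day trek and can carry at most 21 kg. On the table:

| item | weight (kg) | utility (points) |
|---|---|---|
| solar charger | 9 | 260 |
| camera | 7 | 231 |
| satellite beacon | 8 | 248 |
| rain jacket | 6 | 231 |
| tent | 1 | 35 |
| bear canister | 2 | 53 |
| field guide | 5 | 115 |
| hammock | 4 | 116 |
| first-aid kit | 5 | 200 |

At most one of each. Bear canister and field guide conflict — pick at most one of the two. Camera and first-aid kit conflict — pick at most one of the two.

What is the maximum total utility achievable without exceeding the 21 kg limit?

732

Satellite beacon + rain jacket + bear canister + first-aid kit uses 21 of the 21 kg and totals 732.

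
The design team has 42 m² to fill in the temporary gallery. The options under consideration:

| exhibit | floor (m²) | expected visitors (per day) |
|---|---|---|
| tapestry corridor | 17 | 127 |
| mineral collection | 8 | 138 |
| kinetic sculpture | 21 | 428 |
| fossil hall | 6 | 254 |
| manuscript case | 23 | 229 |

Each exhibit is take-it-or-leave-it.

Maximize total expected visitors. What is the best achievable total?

820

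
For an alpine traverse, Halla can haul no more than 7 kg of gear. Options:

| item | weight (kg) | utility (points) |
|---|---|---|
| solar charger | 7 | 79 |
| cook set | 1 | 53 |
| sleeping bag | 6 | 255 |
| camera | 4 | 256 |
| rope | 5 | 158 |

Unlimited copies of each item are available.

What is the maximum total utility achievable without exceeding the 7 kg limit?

415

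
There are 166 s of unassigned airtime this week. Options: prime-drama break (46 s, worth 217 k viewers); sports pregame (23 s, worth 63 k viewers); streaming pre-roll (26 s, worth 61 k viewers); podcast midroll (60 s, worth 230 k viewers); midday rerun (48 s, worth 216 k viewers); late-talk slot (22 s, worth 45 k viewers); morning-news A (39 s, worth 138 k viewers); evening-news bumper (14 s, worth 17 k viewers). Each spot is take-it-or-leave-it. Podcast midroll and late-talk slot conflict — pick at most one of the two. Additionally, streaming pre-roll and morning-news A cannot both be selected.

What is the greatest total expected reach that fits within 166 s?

663

The ratio ordering already packs tightly: prime-drama break + podcast midroll + midday rerun, 154 s, 663.
An exhaustive check of the 256 subsets confirms 663.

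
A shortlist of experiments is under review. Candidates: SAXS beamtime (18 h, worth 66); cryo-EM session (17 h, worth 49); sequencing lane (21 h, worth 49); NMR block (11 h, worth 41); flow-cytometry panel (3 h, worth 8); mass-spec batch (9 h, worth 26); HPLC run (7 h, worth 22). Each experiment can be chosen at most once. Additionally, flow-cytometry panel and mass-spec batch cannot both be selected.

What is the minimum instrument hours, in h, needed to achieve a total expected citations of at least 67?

20

Look for the lowest-instrument combination reaching 67.
Taking NMR block + mass-spec batch gives 67 (≥ 67) for 20 h.
No combination under 20 h hits 67.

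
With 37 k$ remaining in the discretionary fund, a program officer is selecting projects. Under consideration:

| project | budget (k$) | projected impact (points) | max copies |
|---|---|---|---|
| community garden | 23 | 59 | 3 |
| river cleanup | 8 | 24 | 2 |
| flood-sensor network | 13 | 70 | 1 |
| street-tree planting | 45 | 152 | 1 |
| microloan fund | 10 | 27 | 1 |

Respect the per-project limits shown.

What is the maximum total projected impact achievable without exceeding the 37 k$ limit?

129

Density check — flood-sensor network 5.38, street-tree planting 3.38, river cleanup 3.00, microloan fund 2.70 are the best per k$.
Greedy by ratio would take 2×river cleanup + flood-sensor network: 29 k$ used, total 118.
Replace 2×river cleanup with community garden: the trade gains 11 net, giving 129 at 36 k$.
Nothing else within 37 k$ beats 129.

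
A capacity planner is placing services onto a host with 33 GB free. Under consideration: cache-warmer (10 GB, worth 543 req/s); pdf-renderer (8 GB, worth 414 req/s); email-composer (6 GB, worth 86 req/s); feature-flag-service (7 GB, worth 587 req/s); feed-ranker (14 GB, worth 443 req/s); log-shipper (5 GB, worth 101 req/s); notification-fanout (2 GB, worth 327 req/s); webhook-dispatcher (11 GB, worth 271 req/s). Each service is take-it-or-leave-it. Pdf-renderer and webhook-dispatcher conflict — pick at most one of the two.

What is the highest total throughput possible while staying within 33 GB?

Cache-warmer + pdf-renderer + feature-flag-service + log-shipper + notification-fanout uses 32 of the 33 GB and totals 1972.
That's the maximum — no feasible swap from here does better than 1972.

1972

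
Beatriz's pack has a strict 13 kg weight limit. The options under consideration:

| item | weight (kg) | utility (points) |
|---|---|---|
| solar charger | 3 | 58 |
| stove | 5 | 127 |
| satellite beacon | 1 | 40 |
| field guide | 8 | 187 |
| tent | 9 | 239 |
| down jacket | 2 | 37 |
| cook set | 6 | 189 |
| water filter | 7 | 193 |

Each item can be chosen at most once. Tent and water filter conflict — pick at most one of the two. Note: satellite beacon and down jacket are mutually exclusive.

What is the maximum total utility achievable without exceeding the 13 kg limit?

Filling by ratio: stove + satellite beacon + cook set for 356, with 1 kg left unused.
The 6 kg tied up in stove and satellite beacon is better spent on water filter — total rises to 382 (13 kg).

382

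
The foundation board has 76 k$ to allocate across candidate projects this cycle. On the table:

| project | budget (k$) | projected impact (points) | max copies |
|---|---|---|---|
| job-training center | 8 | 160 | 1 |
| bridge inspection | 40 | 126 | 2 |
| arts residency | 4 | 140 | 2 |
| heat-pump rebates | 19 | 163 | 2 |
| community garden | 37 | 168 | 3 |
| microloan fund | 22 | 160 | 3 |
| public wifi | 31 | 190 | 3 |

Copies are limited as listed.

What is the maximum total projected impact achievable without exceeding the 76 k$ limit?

926

Best packing: job-training center + 2×arts residency + 2×heat-pump rebates + microloan fund — 76 k$, 926 total.
No other feasible combination exceeds 926.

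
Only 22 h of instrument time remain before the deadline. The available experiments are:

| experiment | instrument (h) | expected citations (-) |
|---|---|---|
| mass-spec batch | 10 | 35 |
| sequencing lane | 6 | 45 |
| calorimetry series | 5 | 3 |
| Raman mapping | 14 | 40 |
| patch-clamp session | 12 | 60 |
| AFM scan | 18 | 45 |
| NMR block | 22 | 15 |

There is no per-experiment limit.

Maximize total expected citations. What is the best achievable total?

Ranking by ratio (expected citations/h): sequencing lane 7.50, patch-clamp session 5.00, mass-spec batch 3.50, Raman mapping 2.86.
3×sequencing lane uses 18 of the 22 h and totals 135.

135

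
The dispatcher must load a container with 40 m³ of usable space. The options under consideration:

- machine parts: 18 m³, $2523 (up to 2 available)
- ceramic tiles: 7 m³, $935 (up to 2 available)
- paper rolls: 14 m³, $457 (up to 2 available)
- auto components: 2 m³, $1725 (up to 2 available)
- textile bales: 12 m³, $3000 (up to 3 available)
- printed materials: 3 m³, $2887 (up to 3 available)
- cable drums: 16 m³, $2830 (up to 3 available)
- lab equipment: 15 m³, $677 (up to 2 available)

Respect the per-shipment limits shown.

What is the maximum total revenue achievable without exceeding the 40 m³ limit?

18111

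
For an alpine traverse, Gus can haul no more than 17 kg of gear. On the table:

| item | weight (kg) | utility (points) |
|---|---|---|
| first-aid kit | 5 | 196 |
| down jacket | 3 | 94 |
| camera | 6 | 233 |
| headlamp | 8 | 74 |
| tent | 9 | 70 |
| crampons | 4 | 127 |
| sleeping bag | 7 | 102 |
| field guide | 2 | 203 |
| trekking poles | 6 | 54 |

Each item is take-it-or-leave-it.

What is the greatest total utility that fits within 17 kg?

759

Density check — field guide 101.50, first-aid kit 39.20, camera 38.83 are the best per kg.
First-aid kit + camera + crampons + field guide uses 17 of the 17 kg and totals 759.
The closest alternative, first-aid kit + down jacket + camera + field guide, reaches only 726.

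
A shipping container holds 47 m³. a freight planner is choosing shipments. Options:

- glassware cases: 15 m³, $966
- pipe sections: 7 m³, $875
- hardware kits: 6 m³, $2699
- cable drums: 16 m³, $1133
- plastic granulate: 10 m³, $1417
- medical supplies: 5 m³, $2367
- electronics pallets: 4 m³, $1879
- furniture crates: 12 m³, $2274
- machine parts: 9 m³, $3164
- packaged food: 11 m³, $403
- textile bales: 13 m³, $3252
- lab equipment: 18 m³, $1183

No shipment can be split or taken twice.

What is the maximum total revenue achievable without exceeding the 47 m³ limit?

Ranking by ratio (revenue/m³): medical supplies 473.40, electronics pallets 469.75, hardware kits 449.83.
Taking hardware kits + plastic granulate + medical supplies + electronics pallets + machine parts + textile bales: 47 m³ used, 14778 in revenue.
An exhaustive check of the 4096 subsets confirms 14778.

14778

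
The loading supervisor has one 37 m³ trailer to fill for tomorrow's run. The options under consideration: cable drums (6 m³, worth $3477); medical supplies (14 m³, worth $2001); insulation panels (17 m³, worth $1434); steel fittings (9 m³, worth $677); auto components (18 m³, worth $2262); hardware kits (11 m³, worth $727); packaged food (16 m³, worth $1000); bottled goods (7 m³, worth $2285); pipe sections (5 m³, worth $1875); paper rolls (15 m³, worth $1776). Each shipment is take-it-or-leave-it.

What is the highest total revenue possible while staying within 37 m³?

Greedy by ratio would take cable drums + medical supplies + bottled goods + pipe sections: 32 m³ used, total 9638.
Replace medical supplies with auto components: the trade gains 261 net, giving 9899 at 36 m³.
Runner-up cable drums + medical supplies + bottled goods + pipe sections tops out at 9638.

9899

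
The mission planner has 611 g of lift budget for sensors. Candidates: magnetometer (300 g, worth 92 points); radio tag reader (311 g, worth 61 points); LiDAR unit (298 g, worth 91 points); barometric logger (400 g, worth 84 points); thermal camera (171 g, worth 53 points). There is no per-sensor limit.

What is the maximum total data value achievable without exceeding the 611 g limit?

184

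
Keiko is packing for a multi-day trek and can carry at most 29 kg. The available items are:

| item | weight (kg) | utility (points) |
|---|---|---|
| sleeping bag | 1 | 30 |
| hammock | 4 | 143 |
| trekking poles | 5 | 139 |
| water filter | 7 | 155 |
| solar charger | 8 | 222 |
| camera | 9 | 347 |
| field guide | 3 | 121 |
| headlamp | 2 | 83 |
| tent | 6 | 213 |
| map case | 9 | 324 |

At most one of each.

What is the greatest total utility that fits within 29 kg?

Ranking by ratio (utility/kg): headlamp 41.50, field guide 40.33, camera 38.56.
A density-first pass picks sleeping bag + hammock + camera + field guide + headlamp + map case — 1048 at 28 kg.
The 5 kg tied up in sleeping bag and hammock is better spent on tent — total rises to 1088 (29 kg).

1088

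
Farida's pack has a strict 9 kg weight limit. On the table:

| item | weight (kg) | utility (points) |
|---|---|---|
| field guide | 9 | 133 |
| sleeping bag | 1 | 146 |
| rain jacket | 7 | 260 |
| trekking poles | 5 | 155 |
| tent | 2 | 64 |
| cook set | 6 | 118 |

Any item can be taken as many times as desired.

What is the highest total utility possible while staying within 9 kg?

Density check — sleeping bag 146.00, rain jacket 37.14, tent 32.00 are the best per kg.
Taking 9×sleeping bag: 9 kg used, 1314 in utility.
Nothing else within 9 kg beats 1314.

1314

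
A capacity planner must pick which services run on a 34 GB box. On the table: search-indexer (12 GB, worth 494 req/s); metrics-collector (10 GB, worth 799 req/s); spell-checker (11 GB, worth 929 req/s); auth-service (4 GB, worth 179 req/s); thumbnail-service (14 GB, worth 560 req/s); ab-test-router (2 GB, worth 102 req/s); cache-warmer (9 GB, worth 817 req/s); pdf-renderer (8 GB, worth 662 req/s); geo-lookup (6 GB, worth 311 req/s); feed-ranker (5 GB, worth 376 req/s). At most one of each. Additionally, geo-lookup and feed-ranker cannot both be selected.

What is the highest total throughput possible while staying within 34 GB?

By throughput per GB: cache-warmer 90.78, spell-checker 84.45, pdf-renderer 82.75, metrics-collector 79.90 lead.
Spell-checker + cache-warmer + pdf-renderer + feed-ranker uses 33 of the 34 GB and totals 2784.

2784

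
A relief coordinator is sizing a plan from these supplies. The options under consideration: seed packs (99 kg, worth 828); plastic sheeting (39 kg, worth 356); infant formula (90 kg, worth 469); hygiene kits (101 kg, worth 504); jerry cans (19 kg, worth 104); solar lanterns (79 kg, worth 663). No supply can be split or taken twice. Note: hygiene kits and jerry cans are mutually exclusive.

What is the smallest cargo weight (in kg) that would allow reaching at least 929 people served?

Look for the lowest-cargo combination reaching 929.
seed packs + jerry cans: 932 people served at 118 kg.
Below 118 kg the best achievable stays under 929.

118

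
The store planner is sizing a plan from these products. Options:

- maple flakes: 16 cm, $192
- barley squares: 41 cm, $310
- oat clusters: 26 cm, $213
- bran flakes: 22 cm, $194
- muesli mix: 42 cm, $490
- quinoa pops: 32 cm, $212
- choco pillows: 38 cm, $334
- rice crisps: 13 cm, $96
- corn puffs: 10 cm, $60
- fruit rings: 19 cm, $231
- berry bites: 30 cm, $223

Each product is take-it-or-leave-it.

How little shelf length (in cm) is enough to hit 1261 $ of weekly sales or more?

Look for the lowest-shelf combination reaching 1261.
maple flakes + bran flakes + muesli mix + rice crisps + corn puffs + fruit rings: 1263 weekly sales at 122 cm.
Any bundle with less than 122 cm falls short of 1261.

122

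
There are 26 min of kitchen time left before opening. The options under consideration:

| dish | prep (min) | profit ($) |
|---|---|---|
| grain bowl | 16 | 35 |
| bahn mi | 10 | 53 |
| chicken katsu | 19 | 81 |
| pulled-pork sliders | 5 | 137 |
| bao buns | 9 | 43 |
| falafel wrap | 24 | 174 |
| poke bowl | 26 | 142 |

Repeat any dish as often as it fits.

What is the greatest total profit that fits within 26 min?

685

Best packing: 5×pulled-pork sliders — 25 min, 685 total.
The spare 1 min is too small for any remaining dish, and no exchange beats 685.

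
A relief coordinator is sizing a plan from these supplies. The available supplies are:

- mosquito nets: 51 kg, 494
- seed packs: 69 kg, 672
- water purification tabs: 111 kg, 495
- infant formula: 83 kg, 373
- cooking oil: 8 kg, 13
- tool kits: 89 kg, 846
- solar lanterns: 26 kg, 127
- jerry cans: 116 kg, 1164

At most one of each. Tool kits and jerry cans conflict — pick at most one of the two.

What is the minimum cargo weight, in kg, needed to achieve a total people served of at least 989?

116

Look for the lowest-cargo combination reaching 989.
jerry cans: 1164 people served at 116 kg.
Any bundle with less than 116 kg falls short of 989.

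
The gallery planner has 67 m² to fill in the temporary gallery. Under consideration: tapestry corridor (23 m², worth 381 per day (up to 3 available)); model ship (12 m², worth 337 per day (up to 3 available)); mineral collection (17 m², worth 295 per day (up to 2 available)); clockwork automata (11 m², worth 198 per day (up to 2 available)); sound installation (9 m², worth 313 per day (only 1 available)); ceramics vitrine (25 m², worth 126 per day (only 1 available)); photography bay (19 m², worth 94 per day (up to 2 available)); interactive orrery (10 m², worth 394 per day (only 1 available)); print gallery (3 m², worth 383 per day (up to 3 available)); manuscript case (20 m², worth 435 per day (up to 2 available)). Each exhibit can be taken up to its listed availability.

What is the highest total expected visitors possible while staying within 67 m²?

2867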